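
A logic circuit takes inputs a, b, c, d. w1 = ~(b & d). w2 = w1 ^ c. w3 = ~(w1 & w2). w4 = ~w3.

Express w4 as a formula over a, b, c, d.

~(~((~(b & d)) & ((~(b & d)) ^ c)))

w1 = ~(b & d)
w2 = w1 ^ c = (~(b & d)) ^ c
w3 = ~(w1 & w2) = ~((~(b & d)) & ((~(b & d)) ^ c))
w4 = ~w3 = ~(~((~(b & d)) & ((~(b & d)) ^ c)))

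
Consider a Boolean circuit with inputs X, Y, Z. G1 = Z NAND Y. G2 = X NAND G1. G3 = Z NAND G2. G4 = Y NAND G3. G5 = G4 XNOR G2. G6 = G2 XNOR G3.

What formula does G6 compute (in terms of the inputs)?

G1 = Z NAND Y
G2 = X NAND G1 = X NAND (Z NAND Y)
G3 = Z NAND G2 = Z NAND (X NAND (Z NAND Y))
G6 = G2 XNOR G3 = (X NAND (Z NAND Y)) XNOR (Z NAND (X NAND (Z NAND Y)))

(X NAND (Z NAND Y)) XNOR (Z NAND (X NAND (Z NAND Y)))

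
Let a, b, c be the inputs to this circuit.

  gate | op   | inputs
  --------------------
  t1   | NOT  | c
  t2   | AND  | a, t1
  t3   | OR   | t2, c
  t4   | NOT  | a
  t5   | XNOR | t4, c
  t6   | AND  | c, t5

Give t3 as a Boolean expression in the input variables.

t1 = NOT c
t2 = a AND t1 = a AND NOT c
t3 = t2 OR c = (a AND NOT c) OR c

(a AND NOT c) OR c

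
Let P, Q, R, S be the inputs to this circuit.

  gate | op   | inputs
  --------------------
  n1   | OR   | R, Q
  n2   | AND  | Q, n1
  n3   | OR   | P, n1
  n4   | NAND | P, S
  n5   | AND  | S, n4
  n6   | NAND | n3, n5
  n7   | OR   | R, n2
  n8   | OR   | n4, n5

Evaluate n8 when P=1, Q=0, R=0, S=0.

n4 = 1 NAND 0 = 1
n5 = 0 AND 1 = 0
n8 = 1 OR 0 = 1

1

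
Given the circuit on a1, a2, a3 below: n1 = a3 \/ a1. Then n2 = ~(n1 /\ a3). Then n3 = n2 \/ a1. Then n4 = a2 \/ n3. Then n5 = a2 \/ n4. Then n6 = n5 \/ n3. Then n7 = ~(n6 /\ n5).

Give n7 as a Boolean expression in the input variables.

~(((a2 \/ (a2 \/ ((~((a3 \/ a1) /\ a3)) \/ a1))) \/ ((~((a3 \/ a1) /\ a3)) \/ a1)) /\ (a2 \/ (a2 \/ ((~((a3 \/ a1) /\ a3)) \/ a1))))

n1 = a3 \/ a1
n2 = ~(n1 /\ a3) = ~((a3 \/ a1) /\ a3)
n3 = n2 \/ a1 = (~((a3 \/ a1) /\ a3)) \/ a1
n4 = a2 \/ n3 = a2 \/ ((~((a3 \/ a1) /\ a3)) \/ a1)
n5 = a2 \/ n4 = a2 \/ (a2 \/ ((~((a3 \/ a1) /\ a3)) \/ a1))
n6 = n5 \/ n3 = (a2 \/ (a2 \/ ((~((a3 \/ a1) /\ a3)) \/ a1))) \/ ((~((a3 \/ a1) /\ a3)) \/ a1)
n7 = ~(n6 /\ n5) = ~(((a2 \/ (a2 \/ ((~((a3 \/ a1) /\ a3)) \/ a1))) \/ ((~((a3 \/ a1) /\ a3)) \/ a1)) /\ (a2 \/ (a2 \/ ((~((a3 \/ a1) /\ a3)) \/ a1))))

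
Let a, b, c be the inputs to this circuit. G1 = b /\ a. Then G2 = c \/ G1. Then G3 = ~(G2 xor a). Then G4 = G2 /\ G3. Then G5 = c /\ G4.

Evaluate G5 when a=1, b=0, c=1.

G1 = 0 /\ 1 = 0
G2 = 1 \/ 0 = 1
G3 = ~(1 xor 1) = 1
G4 = 1 /\ 1 = 1
G5 = 1 /\ 1 = 1

1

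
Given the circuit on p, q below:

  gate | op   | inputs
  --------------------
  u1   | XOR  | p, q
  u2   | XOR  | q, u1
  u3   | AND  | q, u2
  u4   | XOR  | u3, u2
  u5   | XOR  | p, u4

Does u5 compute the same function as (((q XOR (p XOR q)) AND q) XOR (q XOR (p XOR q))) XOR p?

u1 = p XOR q
u2 = q XOR u1 = q XOR (p XOR q)
u3 = q AND u2 = q AND (q XOR (p XOR q))
u4 = u3 XOR u2 = (q AND (q XOR (p XOR q))) XOR (q XOR (p XOR q))
u5 = p XOR u4 = p XOR ((q AND (q XOR (p XOR q))) XOR (q XOR (p XOR q)))
At p=0, q=0: circuit gives 0, formula gives 0.
At p=1, q=1: circuit gives 1, formula gives 1.
Agrees on all 4 inputs.

Yes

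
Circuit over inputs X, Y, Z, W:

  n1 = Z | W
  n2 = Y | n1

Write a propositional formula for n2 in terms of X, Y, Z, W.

Y | (Z | W)

n1 = Z | W
n2 = Y | n1 = Y | (Z | W)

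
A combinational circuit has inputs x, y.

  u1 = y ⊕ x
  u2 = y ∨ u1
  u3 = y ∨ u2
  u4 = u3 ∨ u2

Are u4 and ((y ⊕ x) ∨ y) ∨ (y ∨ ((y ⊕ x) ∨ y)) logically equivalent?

Yes

u1 = y ⊕ x
u2 = y ∨ u1 = y ∨ (y ⊕ x)
u3 = y ∨ u2 = y ∨ (y ∨ (y ⊕ x))
u4 = u3 ∨ u2 = (y ∨ (y ∨ (y ⊕ x))) ∨ (y ∨ (y ⊕ x))
At x=0, y=0: circuit gives 0, formula gives 0.
At x=0, y=1: circuit gives 1, formula gives 1.
Agrees on all 4 inputs.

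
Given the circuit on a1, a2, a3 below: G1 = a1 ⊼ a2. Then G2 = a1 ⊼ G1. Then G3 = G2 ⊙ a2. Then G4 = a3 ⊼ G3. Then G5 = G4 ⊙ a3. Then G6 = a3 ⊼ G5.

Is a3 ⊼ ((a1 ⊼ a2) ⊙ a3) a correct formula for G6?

G1 = a1 ⊼ a2
G2 = a1 ⊼ G1 = a1 ⊼ (a1 ⊼ a2)
G3 = G2 ⊙ a2 = (a1 ⊼ (a1 ⊼ a2)) ⊙ a2
G4 = a3 ⊼ G3 = a3 ⊼ ((a1 ⊼ (a1 ⊼ a2)) ⊙ a2)
G5 = G4 ⊙ a3 = (a3 ⊼ ((a1 ⊼ (a1 ⊼ a2)) ⊙ a2)) ⊙ a3
G6 = a3 ⊼ G5 = a3 ⊼ ((a3 ⊼ ((a1 ⊼ (a1 ⊼ a2)) ⊙ a2)) ⊙ a3)
At a1=0, a2=1, a3=1: circuit gives 1, formula gives 0.

No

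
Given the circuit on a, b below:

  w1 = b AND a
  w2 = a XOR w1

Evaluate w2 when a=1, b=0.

w1 = 0 AND 1 = 0
w2 = 1 XOR 0 = 1

1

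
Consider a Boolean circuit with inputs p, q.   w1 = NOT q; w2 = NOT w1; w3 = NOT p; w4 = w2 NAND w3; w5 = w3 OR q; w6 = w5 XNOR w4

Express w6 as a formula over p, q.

w1 = NOT q
w2 = NOT w1 = NOT NOT q
w3 = NOT p
w4 = w2 NAND w3 = NOT NOT q NAND NOT p
w5 = w3 OR q = NOT p OR q
w6 = w5 XNOR w4 = (NOT p OR q) XNOR (NOT NOT q NAND NOT p)

(NOT p OR q) XNOR (NOT NOT q NAND NOT p)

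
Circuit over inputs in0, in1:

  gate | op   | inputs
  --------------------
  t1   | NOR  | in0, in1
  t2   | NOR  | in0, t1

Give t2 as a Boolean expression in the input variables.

in0 NOR (in0 NOR in1)

t1 = in0 NOR in1
t2 = in0 NOR t1 = in0 NOR (in0 NOR in1)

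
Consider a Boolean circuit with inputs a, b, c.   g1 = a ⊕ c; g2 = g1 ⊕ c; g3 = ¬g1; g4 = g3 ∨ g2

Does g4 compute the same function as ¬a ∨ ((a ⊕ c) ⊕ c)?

No

g1 = a ⊕ c
g2 = g1 ⊕ c = (a ⊕ c) ⊕ c
g3 = ¬g1 = ¬(a ⊕ c)
g4 = g3 ∨ g2 = ¬(a ⊕ c) ∨ ((a ⊕ c) ⊕ c)
At a=0, b=0, c=1: circuit gives 0, formula gives 1.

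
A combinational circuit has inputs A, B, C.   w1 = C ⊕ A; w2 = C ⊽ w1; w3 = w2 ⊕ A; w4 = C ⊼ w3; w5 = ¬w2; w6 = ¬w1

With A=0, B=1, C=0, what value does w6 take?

w1 = 0 ⊕ 0 = 0
w6 = ¬0 = 1

1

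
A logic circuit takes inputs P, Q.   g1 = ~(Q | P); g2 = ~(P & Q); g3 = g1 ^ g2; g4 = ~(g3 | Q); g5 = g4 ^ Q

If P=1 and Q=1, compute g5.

g1 = ~(1 | 1) = 0
g2 = ~(1 & 1) = 0
g3 = 0 ^ 0 = 0
g4 = ~(0 | 1) = 0
g5 = 0 ^ 1 = 1

1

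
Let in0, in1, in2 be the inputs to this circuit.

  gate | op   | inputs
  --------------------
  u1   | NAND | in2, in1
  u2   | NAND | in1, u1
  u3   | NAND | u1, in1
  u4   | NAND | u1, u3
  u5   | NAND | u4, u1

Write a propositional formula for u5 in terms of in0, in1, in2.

((in2 NAND in1) NAND ((in2 NAND in1) NAND in1)) NAND (in2 NAND in1)

u1 = in2 NAND in1
u3 = u1 NAND in1 = (in2 NAND in1) NAND in1
u4 = u1 NAND u3 = (in2 NAND in1) NAND ((in2 NAND in1) NAND in1)
u5 = u4 NAND u1 = ((in2 NAND in1) NAND ((in2 NAND in1) NAND in1)) NAND (in2 NAND in1)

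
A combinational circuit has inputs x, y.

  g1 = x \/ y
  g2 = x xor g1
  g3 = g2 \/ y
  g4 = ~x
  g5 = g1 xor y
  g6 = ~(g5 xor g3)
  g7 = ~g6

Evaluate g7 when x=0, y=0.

g1 = 0 \/ 0 = 0
g2 = 0 xor 0 = 0
g3 = 0 \/ 0 = 0
g5 = 0 xor 0 = 0
g6 = ~(0 xor 0) = 1
g7 = ~1 = 0

0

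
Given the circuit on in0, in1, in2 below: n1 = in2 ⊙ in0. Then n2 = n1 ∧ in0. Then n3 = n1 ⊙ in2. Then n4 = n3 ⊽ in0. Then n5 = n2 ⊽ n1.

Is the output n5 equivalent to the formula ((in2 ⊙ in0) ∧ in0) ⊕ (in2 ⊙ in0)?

n1 = in2 ⊙ in0
n2 = n1 ∧ in0 = (in2 ⊙ in0) ∧ in0
n5 = n2 ⊽ n1 = ((in2 ⊙ in0) ∧ in0) ⊽ (in2 ⊙ in0)
At in0=0, in1=0, in2=0: circuit gives 0, formula gives 1.

No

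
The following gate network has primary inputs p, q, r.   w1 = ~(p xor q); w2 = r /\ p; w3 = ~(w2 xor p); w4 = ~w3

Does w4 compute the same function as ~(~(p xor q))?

No

w2 = r /\ p
w3 = ~(w2 xor p) = ~((r /\ p) xor p)
w4 = ~w3 = ~(~((r /\ p) xor p))
At p=0, q=1, r=0: circuit gives 0, formula gives 1.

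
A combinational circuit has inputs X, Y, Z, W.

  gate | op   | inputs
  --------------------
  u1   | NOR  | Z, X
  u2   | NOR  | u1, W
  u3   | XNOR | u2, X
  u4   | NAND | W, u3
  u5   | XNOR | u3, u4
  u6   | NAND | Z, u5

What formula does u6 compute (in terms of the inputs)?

Z NAND ((((Z NOR X) NOR W) XNOR X) XNOR (W NAND (((Z NOR X) NOR W) XNOR X)))

u1 = Z NOR X
u2 = u1 NOR W = (Z NOR X) NOR W
u3 = u2 XNOR X = ((Z NOR X) NOR W) XNOR X
u4 = W NAND u3 = W NAND (((Z NOR X) NOR W) XNOR X)
u5 = u3 XNOR u4 = (((Z NOR X) NOR W) XNOR X) XNOR (W NAND (((Z NOR X) NOR W) XNOR X))
u6 = Z NAND u5 = Z NAND ((((Z NOR X) NOR W) XNOR X) XNOR (W NAND (((Z NOR X) NOR W) XNOR X)))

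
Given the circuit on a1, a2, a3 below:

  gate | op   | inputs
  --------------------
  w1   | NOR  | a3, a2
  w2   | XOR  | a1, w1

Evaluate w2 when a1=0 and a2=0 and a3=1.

w1 = 1 NOR 0 = 0
w2 = 0 XOR 0 = 0

0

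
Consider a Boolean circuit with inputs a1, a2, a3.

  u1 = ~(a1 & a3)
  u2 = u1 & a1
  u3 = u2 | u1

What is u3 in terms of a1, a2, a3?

((~(a1 & a3)) & a1) | (~(a1 & a3))

u1 = ~(a1 & a3)
u2 = u1 & a1 = (~(a1 & a3)) & a1
u3 = u2 | u1 = ((~(a1 & a3)) & a1) | (~(a1 & a3))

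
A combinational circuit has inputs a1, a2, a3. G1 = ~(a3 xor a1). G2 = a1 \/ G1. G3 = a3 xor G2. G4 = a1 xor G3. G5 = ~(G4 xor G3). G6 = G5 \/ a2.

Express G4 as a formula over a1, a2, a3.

G1 = ~(a3 xor a1)
G2 = a1 \/ G1 = a1 \/ (~(a3 xor a1))
G3 = a3 xor G2 = a3 xor (a1 \/ (~(a3 xor a1)))
G4 = a1 xor G3 = a1 xor (a3 xor (a1 \/ (~(a3 xor a1))))

a1 xor (a3 xor (a1 \/ (~(a3 xor a1))))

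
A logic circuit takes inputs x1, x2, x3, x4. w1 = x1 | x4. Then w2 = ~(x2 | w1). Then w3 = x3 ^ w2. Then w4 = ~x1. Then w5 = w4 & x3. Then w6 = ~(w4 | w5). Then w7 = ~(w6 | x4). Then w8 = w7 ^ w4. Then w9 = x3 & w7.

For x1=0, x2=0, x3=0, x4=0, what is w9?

0

w4 = ~0 = 1
w5 = 1 & 0 = 0
w6 = ~(1 | 0) = 0
w7 = ~(0 | 0) = 1
w9 = 0 & 1 = 0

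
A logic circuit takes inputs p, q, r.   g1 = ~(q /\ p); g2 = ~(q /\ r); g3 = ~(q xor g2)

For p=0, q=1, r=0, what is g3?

1

g2 = ~(1 /\ 0) = 1
g3 = ~(1 xor 1) = 1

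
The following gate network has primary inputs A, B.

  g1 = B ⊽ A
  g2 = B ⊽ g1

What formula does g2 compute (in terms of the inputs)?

g1 = B ⊽ A
g2 = B ⊽ g1 = B ⊽ (B ⊽ A)

B ⊽ (B ⊽ A)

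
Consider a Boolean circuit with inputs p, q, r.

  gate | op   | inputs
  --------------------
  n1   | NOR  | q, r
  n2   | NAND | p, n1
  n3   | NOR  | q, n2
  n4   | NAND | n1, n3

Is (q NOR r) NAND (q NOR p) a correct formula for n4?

No

n1 = q NOR r
n2 = p NAND n1 = p NAND (q NOR r)
n3 = q NOR n2 = q NOR (p NAND (q NOR r))
n4 = n1 NAND n3 = (q NOR r) NAND (q NOR (p NAND (q NOR r)))
At p=0, q=0, r=0: circuit gives 1, formula gives 0.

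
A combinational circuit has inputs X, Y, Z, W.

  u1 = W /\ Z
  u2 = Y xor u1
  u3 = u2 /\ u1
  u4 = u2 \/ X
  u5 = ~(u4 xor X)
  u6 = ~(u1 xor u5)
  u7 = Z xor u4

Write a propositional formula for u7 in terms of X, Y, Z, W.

Z xor ((Y xor (W /\ Z)) \/ X)

u1 = W /\ Z
u2 = Y xor u1 = Y xor (W /\ Z)
u4 = u2 \/ X = (Y xor (W /\ Z)) \/ X
u7 = Z xor u4 = Z xor ((Y xor (W /\ Z)) \/ X)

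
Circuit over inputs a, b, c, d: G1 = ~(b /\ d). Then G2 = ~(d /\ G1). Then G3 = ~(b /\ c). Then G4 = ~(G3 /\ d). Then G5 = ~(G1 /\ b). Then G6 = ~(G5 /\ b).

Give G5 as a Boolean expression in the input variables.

G1 = ~(b /\ d)
G5 = ~(G1 /\ b) = ~((~(b /\ d)) /\ b)

~((~(b /\ d)) /\ b)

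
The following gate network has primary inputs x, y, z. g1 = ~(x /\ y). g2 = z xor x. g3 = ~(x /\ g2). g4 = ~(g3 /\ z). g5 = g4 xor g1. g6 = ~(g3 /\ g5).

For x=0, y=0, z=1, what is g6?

g1 = ~(0 /\ 0) = 1
g2 = 1 xor 0 = 1
g3 = ~(0 /\ 1) = 1
g4 = ~(1 /\ 1) = 0
g5 = 0 xor 1 = 1
g6 = ~(1 /\ 1) = 0

0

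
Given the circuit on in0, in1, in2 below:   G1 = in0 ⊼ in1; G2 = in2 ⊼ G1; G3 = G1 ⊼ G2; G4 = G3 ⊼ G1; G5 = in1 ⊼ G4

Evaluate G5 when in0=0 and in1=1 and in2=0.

0

G1 = 0 ⊼ 1 = 1
G2 = 0 ⊼ 1 = 1
G3 = 1 ⊼ 1 = 0
G4 = 0 ⊼ 1 = 1
G5 = 1 ⊼ 1 = 0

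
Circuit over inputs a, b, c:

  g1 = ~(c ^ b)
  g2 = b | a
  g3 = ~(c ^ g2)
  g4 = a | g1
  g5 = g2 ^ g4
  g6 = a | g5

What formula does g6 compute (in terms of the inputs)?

g1 = ~(c ^ b)
g2 = b | a
g4 = a | g1 = a | (~(c ^ b))
g5 = g2 ^ g4 = (b | a) ^ (a | (~(c ^ b)))
g6 = a | g5 = a | ((b | a) ^ (a | (~(c ^ b))))

a | ((b | a) ^ (a | (~(c ^ b))))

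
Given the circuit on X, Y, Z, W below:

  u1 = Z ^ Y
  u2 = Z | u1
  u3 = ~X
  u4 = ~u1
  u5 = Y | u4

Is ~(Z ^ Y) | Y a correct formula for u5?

Yes

u1 = Z ^ Y
u4 = ~u1 = ~(Z ^ Y)
u5 = Y | u4 = Y | ~(Z ^ Y)
At X=0, Y=0, Z=1, W=0: circuit gives 0, formula gives 0.
At X=0, Y=0, Z=0, W=0: circuit gives 1, formula gives 1.
Agrees on all 16 inputs.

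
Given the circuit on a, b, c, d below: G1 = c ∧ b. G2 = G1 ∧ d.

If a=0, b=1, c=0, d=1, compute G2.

G1 = 0 ∧ 1 = 0
G2 = 0 ∧ 1 = 0

0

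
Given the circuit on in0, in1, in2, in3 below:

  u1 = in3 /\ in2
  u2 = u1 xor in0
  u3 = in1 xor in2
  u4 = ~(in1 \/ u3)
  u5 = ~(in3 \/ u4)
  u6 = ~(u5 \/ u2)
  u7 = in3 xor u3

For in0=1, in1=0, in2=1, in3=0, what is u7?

1

u3 = 0 xor 1 = 1
u7 = 0 xor 1 = 1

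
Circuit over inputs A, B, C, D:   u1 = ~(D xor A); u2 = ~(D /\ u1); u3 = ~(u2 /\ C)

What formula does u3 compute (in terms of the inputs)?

u1 = ~(D xor A)
u2 = ~(D /\ u1) = ~(D /\ (~(D xor A)))
u3 = ~(u2 /\ C) = ~((~(D /\ (~(D xor A)))) /\ C)

~((~(D /\ (~(D xor A)))) /\ C)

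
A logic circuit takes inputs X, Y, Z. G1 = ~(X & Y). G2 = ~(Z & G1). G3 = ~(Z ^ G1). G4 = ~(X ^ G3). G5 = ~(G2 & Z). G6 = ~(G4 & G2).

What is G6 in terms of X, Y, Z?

G1 = ~(X & Y)
G2 = ~(Z & G1) = ~(Z & (~(X & Y)))
G3 = ~(Z ^ G1) = ~(Z ^ (~(X & Y)))
G4 = ~(X ^ G3) = ~(X ^ (~(Z ^ (~(X & Y)))))
G6 = ~(G4 & G2) = ~((~(X ^ (~(Z ^ (~(X & Y)))))) & (~(Z & (~(X & Y)))))

~((~(X ^ (~(Z ^ (~(X & Y)))))) & (~(Z & (~(X & Y)))))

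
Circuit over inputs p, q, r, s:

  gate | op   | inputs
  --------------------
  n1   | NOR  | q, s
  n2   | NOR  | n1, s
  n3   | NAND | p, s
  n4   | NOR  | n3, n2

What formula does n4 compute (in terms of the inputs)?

(p NAND s) NOR ((q NOR s) NOR s)

n1 = q NOR s
n2 = n1 NOR s = (q NOR s) NOR s
n3 = p NAND s
n4 = n3 NOR n2 = (p NAND s) NOR ((q NOR s) NOR s)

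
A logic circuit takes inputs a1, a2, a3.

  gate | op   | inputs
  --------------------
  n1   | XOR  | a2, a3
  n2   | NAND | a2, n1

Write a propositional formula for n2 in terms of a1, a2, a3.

n1 = a2 XOR a3
n2 = a2 NAND n1 = a2 NAND (a2 XOR a3)

a2 NAND (a2 XOR a3)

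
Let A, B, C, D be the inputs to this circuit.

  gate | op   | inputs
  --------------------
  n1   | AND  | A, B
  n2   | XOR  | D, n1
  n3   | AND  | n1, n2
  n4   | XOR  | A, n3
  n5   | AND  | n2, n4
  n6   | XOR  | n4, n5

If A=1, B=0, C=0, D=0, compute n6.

n1 = 1 AND 0 = 0
n2 = 0 XOR 0 = 0
n3 = 0 AND 0 = 0
n4 = 1 XOR 0 = 1
n5 = 0 AND 1 = 0
n6 = 1 XOR 0 = 1

1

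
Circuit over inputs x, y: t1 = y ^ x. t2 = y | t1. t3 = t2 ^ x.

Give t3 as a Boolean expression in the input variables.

(y | (y ^ x)) ^ x

t1 = y ^ x
t2 = y | t1 = y | (y ^ x)
t3 = t2 ^ x = (y | (y ^ x)) ^ x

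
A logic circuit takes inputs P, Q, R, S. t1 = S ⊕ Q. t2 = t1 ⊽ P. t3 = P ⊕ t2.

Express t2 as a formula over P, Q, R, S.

(S ⊕ Q) ⊽ P

t1 = S ⊕ Q
t2 = t1 ⊽ P = (S ⊕ Q) ⊽ P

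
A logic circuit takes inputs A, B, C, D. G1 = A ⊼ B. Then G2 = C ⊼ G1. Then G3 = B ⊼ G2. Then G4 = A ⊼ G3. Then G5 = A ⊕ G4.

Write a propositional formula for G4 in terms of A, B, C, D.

G1 = A ⊼ B
G2 = C ⊼ G1 = C ⊼ (A ⊼ B)
G3 = B ⊼ G2 = B ⊼ (C ⊼ (A ⊼ B))
G4 = A ⊼ G3 = A ⊼ (B ⊼ (C ⊼ (A ⊼ B)))

A ⊼ (B ⊼ (C ⊼ (A ⊼ B)))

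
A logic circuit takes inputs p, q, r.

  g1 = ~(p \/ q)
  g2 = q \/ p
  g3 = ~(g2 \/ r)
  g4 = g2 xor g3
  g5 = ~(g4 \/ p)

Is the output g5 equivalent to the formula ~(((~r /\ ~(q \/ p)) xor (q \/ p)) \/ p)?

g2 = q \/ p
g3 = ~(g2 \/ r) = ~((q \/ p) \/ r)
g4 = g2 xor g3 = (q \/ p) xor (~((q \/ p) \/ r))
g5 = ~(g4 \/ p) = ~(((q \/ p) xor (~((q \/ p) \/ r))) \/ p)
At p=0, q=0, r=0: circuit gives 0, formula gives 0.
At p=0, q=0, r=1: circuit gives 1, formula gives 1.
Agrees on all 8 inputs.

Yes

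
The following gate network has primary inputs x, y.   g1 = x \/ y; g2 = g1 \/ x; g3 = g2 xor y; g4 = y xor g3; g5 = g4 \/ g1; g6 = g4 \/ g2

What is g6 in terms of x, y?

g1 = x \/ y
g2 = g1 \/ x = (x \/ y) \/ x
g3 = g2 xor y = ((x \/ y) \/ x) xor y
g4 = y xor g3 = y xor (((x \/ y) \/ x) xor y)
g6 = g4 \/ g2 = (y xor (((x \/ y) \/ x) xor y)) \/ ((x \/ y) \/ x)

(y xor (((x \/ y) \/ x) xor y)) \/ ((x \/ y) \/ x)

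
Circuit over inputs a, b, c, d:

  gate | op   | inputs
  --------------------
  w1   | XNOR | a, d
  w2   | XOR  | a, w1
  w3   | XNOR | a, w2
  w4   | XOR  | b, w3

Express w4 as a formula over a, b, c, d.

w1 = a XNOR d
w2 = a XOR w1 = a XOR (a XNOR d)
w3 = a XNOR w2 = a XNOR (a XOR (a XNOR d))
w4 = b XOR w3 = b XOR (a XNOR (a XOR (a XNOR d)))

b XOR (a XNOR (a XOR (a XNOR d)))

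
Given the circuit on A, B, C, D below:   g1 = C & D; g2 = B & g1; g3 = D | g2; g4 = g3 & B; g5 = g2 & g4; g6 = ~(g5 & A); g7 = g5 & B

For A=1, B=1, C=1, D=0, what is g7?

g1 = 1 & 0 = 0
g2 = 1 & 0 = 0
g3 = 0 | 0 = 0
g4 = 0 & 1 = 0
g5 = 0 & 0 = 0
g7 = 0 & 1 = 0

0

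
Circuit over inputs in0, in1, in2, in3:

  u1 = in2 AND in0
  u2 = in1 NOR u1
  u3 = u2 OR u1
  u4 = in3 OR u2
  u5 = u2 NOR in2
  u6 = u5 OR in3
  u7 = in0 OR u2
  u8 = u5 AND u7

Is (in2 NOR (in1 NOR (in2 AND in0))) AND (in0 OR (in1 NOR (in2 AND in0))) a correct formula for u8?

u1 = in2 AND in0
u2 = in1 NOR u1 = in1 NOR (in2 AND in0)
u5 = u2 NOR in2 = (in1 NOR (in2 AND in0)) NOR in2
u7 = in0 OR u2 = in0 OR (in1 NOR (in2 AND in0))
u8 = u5 AND u7 = ((in1 NOR (in2 AND in0)) NOR in2) AND (in0 OR (in1 NOR (in2 AND in0)))
At in0=0, in1=0, in2=0, in3=0: circuit gives 0, formula gives 0.
At in0=1, in1=1, in2=0, in3=0: circuit gives 1, formula gives 1.
Agrees on all 16 inputs.

Yes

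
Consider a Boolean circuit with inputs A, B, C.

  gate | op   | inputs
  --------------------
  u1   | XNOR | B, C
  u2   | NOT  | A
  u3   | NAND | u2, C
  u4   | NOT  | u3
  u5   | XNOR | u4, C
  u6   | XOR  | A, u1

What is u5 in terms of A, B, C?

u2 = NOT A
u3 = u2 NAND C = NOT A NAND C
u4 = NOT u3 = NOT (NOT A NAND C)
u5 = u4 XNOR C = NOT (NOT A NAND C) XNOR C

NOT (NOT A NAND C) XNOR C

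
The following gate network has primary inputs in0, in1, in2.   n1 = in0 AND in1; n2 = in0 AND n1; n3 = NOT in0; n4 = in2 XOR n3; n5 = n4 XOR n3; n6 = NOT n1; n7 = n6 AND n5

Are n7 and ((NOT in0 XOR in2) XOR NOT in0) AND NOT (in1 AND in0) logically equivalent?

n1 = in0 AND in1
n3 = NOT in0
n4 = in2 XOR n3 = in2 XOR NOT in0
n5 = n4 XOR n3 = (in2 XOR NOT in0) XOR NOT in0
n6 = NOT n1 = NOT (in0 AND in1)
n7 = n6 AND n5 = NOT (in0 AND in1) AND ((in2 XOR NOT in0) XOR NOT in0)
At in0=0, in1=0, in2=0: circuit gives 0, formula gives 0.
At in0=0, in1=0, in2=1: circuit gives 1, formula gives 1.
Agrees on all 8 inputs.

Yes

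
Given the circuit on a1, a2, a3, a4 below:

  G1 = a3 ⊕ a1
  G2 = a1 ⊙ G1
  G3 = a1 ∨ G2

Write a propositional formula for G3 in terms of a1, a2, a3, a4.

G1 = a3 ⊕ a1
G2 = a1 ⊙ G1 = a1 ⊙ (a3 ⊕ a1)
G3 = a1 ∨ G2 = a1 ∨ (a1 ⊙ (a3 ⊕ a1))

a1 ∨ (a1 ⊙ (a3 ⊕ a1))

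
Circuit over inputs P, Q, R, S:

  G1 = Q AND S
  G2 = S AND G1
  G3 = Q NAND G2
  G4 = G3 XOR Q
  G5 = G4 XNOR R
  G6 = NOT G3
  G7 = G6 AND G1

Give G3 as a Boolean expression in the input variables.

Q NAND (S AND (Q AND S))

G1 = Q AND S
G2 = S AND G1 = S AND (Q AND S)
G3 = Q NAND G2 = Q NAND (S AND (Q AND S))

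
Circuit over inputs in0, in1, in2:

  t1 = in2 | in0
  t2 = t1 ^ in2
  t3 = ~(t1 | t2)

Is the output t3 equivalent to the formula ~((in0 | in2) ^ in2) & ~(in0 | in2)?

t1 = in2 | in0
t2 = t1 ^ in2 = (in2 | in0) ^ in2
t3 = ~(t1 | t2) = ~((in2 | in0) | ((in2 | in0) ^ in2))
At in0=0, in1=0, in2=1: circuit gives 0, formula gives 0.
At in0=0, in1=0, in2=0: circuit gives 1, formula gives 1.
Agrees on all 8 inputs.

Yes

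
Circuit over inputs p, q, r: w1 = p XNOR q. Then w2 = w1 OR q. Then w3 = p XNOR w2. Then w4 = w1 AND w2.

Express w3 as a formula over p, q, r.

w1 = p XNOR q
w2 = w1 OR q = (p XNOR q) OR q
w3 = p XNOR w2 = p XNOR ((p XNOR q) OR q)

p XNOR ((p XNOR q) OR q)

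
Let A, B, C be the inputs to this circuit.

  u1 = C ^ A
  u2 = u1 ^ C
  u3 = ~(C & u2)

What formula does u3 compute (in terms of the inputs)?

~(C & ((C ^ A) ^ C))

u1 = C ^ A
u2 = u1 ^ C = (C ^ A) ^ C
u3 = ~(C & u2) = ~(C & ((C ^ A) ^ C))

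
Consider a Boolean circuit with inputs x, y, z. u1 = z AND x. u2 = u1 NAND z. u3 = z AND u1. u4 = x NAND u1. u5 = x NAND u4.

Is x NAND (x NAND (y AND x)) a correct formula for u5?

u1 = z AND x
u4 = x NAND u1 = x NAND (z AND x)
u5 = x NAND u4 = x NAND (x NAND (z AND x))
At x=1, y=0, z=1: circuit gives 1, formula gives 0.

No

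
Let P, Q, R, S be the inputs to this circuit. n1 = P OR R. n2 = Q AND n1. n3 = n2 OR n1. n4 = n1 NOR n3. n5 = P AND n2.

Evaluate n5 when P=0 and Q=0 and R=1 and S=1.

n1 = 0 OR 1 = 1
n2 = 0 AND 1 = 0
n5 = 0 AND 0 = 0

0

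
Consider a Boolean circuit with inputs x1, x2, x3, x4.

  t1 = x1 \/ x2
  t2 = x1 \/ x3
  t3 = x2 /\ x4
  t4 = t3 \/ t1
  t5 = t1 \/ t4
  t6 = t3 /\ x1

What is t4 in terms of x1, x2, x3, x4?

(x2 /\ x4) \/ (x1 \/ x2)

t1 = x1 \/ x2
t3 = x2 /\ x4
t4 = t3 \/ t1 = (x2 /\ x4) \/ (x1 \/ x2)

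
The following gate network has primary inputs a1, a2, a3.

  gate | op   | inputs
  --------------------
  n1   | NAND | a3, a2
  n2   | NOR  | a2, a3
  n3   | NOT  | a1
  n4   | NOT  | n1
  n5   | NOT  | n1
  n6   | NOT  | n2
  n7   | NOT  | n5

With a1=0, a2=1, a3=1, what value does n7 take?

0

n1 = 1 NAND 1 = 0
n5 = NOT 0 = 1
n7 = NOT 1 = 0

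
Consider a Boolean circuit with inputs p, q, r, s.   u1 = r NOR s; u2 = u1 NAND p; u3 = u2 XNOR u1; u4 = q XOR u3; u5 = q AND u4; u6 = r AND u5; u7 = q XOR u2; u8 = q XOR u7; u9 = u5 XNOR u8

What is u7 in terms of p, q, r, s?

u1 = r NOR s
u2 = u1 NAND p = (r NOR s) NAND p
u7 = q XOR u2 = q XOR ((r NOR s) NAND p)

q XOR ((r NOR s) NAND p)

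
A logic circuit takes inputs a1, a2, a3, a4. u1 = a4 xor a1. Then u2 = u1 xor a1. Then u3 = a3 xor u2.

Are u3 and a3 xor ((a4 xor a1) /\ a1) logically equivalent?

No

u1 = a4 xor a1
u2 = u1 xor a1 = (a4 xor a1) xor a1
u3 = a3 xor u2 = a3 xor ((a4 xor a1) xor a1)
At a1=0, a2=0, a3=0, a4=1: circuit gives 1, formula gives 0.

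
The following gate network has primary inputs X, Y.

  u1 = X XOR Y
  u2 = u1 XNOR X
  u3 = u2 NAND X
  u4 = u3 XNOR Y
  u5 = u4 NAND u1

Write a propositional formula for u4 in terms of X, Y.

u1 = X XOR Y
u2 = u1 XNOR X = (X XOR Y) XNOR X
u3 = u2 NAND X = ((X XOR Y) XNOR X) NAND X
u4 = u3 XNOR Y = (((X XOR Y) XNOR X) NAND X) XNOR Y

(((X XOR Y) XNOR X) NAND X) XNOR Y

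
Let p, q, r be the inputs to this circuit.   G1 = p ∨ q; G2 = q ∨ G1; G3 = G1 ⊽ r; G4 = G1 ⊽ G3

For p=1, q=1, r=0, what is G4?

0

G1 = 1 ∨ 1 = 1
G3 = 1 ⊽ 0 = 0
G4 = 1 ⊽ 0 = 0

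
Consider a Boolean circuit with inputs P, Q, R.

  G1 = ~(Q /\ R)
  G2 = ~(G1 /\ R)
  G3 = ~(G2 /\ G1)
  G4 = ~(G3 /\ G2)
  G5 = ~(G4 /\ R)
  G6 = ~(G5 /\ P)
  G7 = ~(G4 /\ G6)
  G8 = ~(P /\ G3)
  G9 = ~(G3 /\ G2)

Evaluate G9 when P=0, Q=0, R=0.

G1 = ~(0 /\ 0) = 1
G2 = ~(1 /\ 0) = 1
G3 = ~(1 /\ 1) = 0
G9 = ~(0 /\ 1) = 1

1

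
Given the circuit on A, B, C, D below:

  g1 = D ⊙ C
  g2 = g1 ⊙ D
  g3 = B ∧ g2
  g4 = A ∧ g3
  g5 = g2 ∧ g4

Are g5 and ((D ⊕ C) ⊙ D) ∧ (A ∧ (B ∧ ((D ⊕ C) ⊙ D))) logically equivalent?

g1 = D ⊙ C
g2 = g1 ⊙ D = (D ⊙ C) ⊙ D
g3 = B ∧ g2 = B ∧ ((D ⊙ C) ⊙ D)
g4 = A ∧ g3 = A ∧ (B ∧ ((D ⊙ C) ⊙ D))
g5 = g2 ∧ g4 = ((D ⊙ C) ⊙ D) ∧ (A ∧ (B ∧ ((D ⊙ C) ⊙ D)))
At A=1, B=1, C=0, D=0: circuit gives 0, formula gives 1.

No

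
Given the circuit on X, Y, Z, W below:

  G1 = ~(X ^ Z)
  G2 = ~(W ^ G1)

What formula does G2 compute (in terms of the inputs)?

G1 = ~(X ^ Z)
G2 = ~(W ^ G1) = ~(W ^ (~(X ^ Z)))

~(W ^ (~(X ^ Z)))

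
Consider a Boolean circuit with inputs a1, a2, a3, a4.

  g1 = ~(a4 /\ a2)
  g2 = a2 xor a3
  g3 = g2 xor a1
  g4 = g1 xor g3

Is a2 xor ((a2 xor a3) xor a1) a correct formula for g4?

No

g1 = ~(a4 /\ a2)
g2 = a2 xor a3
g3 = g2 xor a1 = (a2 xor a3) xor a1
g4 = g1 xor g3 = (~(a4 /\ a2)) xor ((a2 xor a3) xor a1)
At a1=0, a2=0, a3=0, a4=0: circuit gives 1, formula gives 0.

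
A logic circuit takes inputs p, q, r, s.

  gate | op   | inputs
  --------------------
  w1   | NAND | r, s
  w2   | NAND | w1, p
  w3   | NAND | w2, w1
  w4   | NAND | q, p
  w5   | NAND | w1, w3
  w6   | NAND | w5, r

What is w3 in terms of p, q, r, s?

w1 = r NAND s
w2 = w1 NAND p = (r NAND s) NAND p
w3 = w2 NAND w1 = ((r NAND s) NAND p) NAND (r NAND s)

((r NAND s) NAND p) NAND (r NAND s)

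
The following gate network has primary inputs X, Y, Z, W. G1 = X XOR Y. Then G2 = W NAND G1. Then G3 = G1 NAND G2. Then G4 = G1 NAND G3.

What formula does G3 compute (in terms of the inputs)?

(X XOR Y) NAND (W NAND (X XOR Y))

G1 = X XOR Y
G2 = W NAND G1 = W NAND (X XOR Y)
G3 = G1 NAND G2 = (X XOR Y) NAND (W NAND (X XOR Y))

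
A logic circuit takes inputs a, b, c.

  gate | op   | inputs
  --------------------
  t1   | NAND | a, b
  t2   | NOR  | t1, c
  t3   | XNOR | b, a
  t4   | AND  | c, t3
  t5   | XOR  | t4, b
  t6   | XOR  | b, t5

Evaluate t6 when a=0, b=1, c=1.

t3 = 1 XNOR 0 = 0
t4 = 1 AND 0 = 0
t5 = 0 XOR 1 = 1
t6 = 1 XOR 1 = 0

0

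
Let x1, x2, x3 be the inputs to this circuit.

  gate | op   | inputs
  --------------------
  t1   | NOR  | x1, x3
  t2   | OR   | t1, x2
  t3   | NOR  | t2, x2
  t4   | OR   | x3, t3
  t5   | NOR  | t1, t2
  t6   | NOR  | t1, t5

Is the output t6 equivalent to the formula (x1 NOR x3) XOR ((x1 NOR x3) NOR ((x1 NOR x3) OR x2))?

t1 = x1 NOR x3
t2 = t1 OR x2 = (x1 NOR x3) OR x2
t5 = t1 NOR t2 = (x1 NOR x3) NOR ((x1 NOR x3) OR x2)
t6 = t1 NOR t5 = (x1 NOR x3) NOR ((x1 NOR x3) NOR ((x1 NOR x3) OR x2))
At x1=0, x2=0, x3=0: circuit gives 0, formula gives 1.

No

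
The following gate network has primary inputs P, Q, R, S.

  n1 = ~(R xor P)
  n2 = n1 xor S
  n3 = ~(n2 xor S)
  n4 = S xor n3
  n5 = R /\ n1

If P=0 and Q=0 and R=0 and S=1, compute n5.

0

n1 = ~(0 xor 0) = 1
n5 = 0 /\ 1 = 0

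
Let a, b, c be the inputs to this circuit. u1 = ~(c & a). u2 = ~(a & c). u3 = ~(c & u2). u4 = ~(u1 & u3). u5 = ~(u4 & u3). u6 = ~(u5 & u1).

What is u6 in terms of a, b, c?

u1 = ~(c & a)
u2 = ~(a & c)
u3 = ~(c & u2) = ~(c & (~(a & c)))
u4 = ~(u1 & u3) = ~((~(c & a)) & (~(c & (~(a & c)))))
u5 = ~(u4 & u3) = ~((~((~(c & a)) & (~(c & (~(a & c)))))) & (~(c & (~(a & c)))))
u6 = ~(u5 & u1) = ~((~((~((~(c & a)) & (~(c & (~(a & c)))))) & (~(c & (~(a & c)))))) & (~(c & a)))

~((~((~((~(c & a)) & (~(c & (~(a & c)))))) & (~(c & (~(a & c)))))) & (~(c & a)))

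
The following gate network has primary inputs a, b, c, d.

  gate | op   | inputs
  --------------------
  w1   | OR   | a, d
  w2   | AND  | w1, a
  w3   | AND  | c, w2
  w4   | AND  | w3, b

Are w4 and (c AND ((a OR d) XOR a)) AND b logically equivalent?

w1 = a OR d
w2 = w1 AND a = (a OR d) AND a
w3 = c AND w2 = c AND ((a OR d) AND a)
w4 = w3 AND b = (c AND ((a OR d) AND a)) AND b
At a=0, b=1, c=1, d=1: circuit gives 0, formula gives 1.

No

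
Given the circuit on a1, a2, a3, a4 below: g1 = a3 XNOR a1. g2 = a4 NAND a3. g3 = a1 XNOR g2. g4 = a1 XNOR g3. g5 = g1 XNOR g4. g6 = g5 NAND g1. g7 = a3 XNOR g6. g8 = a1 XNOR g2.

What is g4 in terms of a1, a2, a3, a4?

g2 = a4 NAND a3
g3 = a1 XNOR g2 = a1 XNOR (a4 NAND a3)
g4 = a1 XNOR g3 = a1 XNOR (a1 XNOR (a4 NAND a3))

a1 XNOR (a1 XNOR (a4 NAND a3))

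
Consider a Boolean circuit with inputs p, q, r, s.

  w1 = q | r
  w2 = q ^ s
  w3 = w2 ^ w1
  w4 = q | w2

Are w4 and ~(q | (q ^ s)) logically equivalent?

No

w2 = q ^ s
w4 = q | w2 = q | (q ^ s)
At p=0, q=0, r=0, s=0: circuit gives 0, formula gives 1.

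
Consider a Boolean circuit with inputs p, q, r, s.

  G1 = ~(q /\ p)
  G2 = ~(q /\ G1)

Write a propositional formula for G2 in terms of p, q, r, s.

G1 = ~(q /\ p)
G2 = ~(q /\ G1) = ~(q /\ (~(q /\ p)))

~(q /\ (~(q /\ p)))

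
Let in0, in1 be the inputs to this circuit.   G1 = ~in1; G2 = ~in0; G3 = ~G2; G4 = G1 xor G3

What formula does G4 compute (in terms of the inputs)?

~in1 xor ~~in0

G1 = ~in1
G2 = ~in0
G3 = ~G2 = ~~in0
G4 = G1 xor G3 = ~in1 xor ~~in0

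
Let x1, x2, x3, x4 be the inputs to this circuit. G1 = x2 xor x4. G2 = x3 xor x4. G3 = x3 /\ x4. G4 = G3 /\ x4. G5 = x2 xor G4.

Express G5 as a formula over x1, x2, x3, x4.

G3 = x3 /\ x4
G4 = G3 /\ x4 = (x3 /\ x4) /\ x4
G5 = x2 xor G4 = x2 xor ((x3 /\ x4) /\ x4)

x2 xor ((x3 /\ x4) /\ x4)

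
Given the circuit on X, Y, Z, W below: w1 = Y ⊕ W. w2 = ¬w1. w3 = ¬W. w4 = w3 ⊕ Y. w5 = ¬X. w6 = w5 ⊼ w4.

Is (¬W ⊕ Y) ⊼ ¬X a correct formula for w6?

Yes

w3 = ¬W
w4 = w3 ⊕ Y = ¬W ⊕ Y
w5 = ¬X
w6 = w5 ⊼ w4 = ¬X ⊼ (¬W ⊕ Y)
At X=0, Y=0, Z=0, W=0: circuit gives 0, formula gives 0.
At X=0, Y=0, Z=0, W=1: circuit gives 1, formula gives 1.
Agrees on all 16 inputs.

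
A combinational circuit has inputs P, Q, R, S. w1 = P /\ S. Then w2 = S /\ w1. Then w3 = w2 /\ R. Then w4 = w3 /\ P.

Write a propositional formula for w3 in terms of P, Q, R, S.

w1 = P /\ S
w2 = S /\ w1 = S /\ (P /\ S)
w3 = w2 /\ R = (S /\ (P /\ S)) /\ R

(S /\ (P /\ S)) /\ R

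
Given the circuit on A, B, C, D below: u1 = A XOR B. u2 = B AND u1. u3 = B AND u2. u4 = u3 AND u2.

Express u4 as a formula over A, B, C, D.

u1 = A XOR B
u2 = B AND u1 = B AND (A XOR B)
u3 = B AND u2 = B AND (B AND (A XOR B))
u4 = u3 AND u2 = (B AND (B AND (A XOR B))) AND (B AND (A XOR B))

(B AND (B AND (A XOR B))) AND (B AND (A XOR B))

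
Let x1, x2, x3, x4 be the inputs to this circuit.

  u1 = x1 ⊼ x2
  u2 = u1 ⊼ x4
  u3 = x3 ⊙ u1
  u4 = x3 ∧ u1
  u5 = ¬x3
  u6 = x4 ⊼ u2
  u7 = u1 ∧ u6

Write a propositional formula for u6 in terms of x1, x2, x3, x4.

u1 = x1 ⊼ x2
u2 = u1 ⊼ x4 = (x1 ⊼ x2) ⊼ x4
u6 = x4 ⊼ u2 = x4 ⊼ ((x1 ⊼ x2) ⊼ x4)

x4 ⊼ ((x1 ⊼ x2) ⊼ x4)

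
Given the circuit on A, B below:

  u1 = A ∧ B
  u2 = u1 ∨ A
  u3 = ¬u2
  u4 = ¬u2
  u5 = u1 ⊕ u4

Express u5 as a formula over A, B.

u1 = A ∧ B
u2 = u1 ∨ A = (A ∧ B) ∨ A
u4 = ¬u2 = ¬((A ∧ B) ∨ A)
u5 = u1 ⊕ u4 = (A ∧ B) ⊕ ¬((A ∧ B) ∨ A)

(A ∧ B) ⊕ ¬((A ∧ B) ∨ A)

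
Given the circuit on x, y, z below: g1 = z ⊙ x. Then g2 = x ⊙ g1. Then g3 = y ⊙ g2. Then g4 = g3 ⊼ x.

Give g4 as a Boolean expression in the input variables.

(y ⊙ (x ⊙ (z ⊙ x))) ⊼ x

g1 = z ⊙ x
g2 = x ⊙ g1 = x ⊙ (z ⊙ x)
g3 = y ⊙ g2 = y ⊙ (x ⊙ (z ⊙ x))
g4 = g3 ⊼ x = (y ⊙ (x ⊙ (z ⊙ x))) ⊼ x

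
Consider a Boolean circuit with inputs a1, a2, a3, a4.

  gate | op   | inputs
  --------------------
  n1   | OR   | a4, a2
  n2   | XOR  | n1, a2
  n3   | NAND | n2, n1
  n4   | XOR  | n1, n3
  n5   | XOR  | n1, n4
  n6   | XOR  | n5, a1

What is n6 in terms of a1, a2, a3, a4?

((a4 OR a2) XOR ((a4 OR a2) XOR (((a4 OR a2) XOR a2) NAND (a4 OR a2)))) XOR a1

n1 = a4 OR a2
n2 = n1 XOR a2 = (a4 OR a2) XOR a2
n3 = n2 NAND n1 = ((a4 OR a2) XOR a2) NAND (a4 OR a2)
n4 = n1 XOR n3 = (a4 OR a2) XOR (((a4 OR a2) XOR a2) NAND (a4 OR a2))
n5 = n1 XOR n4 = (a4 OR a2) XOR ((a4 OR a2) XOR (((a4 OR a2) XOR a2) NAND (a4 OR a2)))
n6 = n5 XOR a1 = ((a4 OR a2) XOR ((a4 OR a2) XOR (((a4 OR a2) XOR a2) NAND (a4 OR a2)))) XOR a1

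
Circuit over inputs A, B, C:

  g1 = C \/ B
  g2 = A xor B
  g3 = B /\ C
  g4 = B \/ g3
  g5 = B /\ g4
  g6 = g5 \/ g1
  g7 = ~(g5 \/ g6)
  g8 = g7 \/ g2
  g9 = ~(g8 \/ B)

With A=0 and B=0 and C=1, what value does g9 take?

g1 = 1 \/ 0 = 1
g2 = 0 xor 0 = 0
g3 = 0 /\ 1 = 0
g4 = 0 \/ 0 = 0
g5 = 0 /\ 0 = 0
g6 = 0 \/ 1 = 1
g7 = ~(0 \/ 1) = 0
g8 = 0 \/ 0 = 0
g9 = ~(0 \/ 0) = 1

1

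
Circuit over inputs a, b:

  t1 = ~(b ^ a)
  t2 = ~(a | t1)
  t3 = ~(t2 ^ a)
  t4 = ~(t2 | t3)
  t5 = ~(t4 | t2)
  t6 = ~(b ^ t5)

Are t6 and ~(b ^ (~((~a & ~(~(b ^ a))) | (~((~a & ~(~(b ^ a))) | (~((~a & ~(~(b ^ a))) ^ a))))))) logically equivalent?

t1 = ~(b ^ a)
t2 = ~(a | t1) = ~(a | (~(b ^ a)))
t3 = ~(t2 ^ a) = ~((~(a | (~(b ^ a)))) ^ a)
t4 = ~(t2 | t3) = ~((~(a | (~(b ^ a)))) | (~((~(a | (~(b ^ a)))) ^ a)))
t5 = ~(t4 | t2) = ~((~((~(a | (~(b ^ a)))) | (~((~(a | (~(b ^ a)))) ^ a)))) | (~(a | (~(b ^ a)))))
t6 = ~(b ^ t5) = ~(b ^ (~((~((~(a | (~(b ^ a)))) | (~((~(a | (~(b ^ a)))) ^ a)))) | (~(a | (~(b ^ a)))))))
At a=0, b=0: circuit gives 0, formula gives 0.
At a=1, b=0: circuit gives 1, formula gives 1.
Agrees on all 4 inputs.

Yes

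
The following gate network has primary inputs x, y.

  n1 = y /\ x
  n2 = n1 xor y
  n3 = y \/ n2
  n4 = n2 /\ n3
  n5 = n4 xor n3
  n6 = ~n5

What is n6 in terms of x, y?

~((((y /\ x) xor y) /\ (y \/ ((y /\ x) xor y))) xor (y \/ ((y /\ x) xor y)))

n1 = y /\ x
n2 = n1 xor y = (y /\ x) xor y
n3 = y \/ n2 = y \/ ((y /\ x) xor y)
n4 = n2 /\ n3 = ((y /\ x) xor y) /\ (y \/ ((y /\ x) xor y))
n5 = n4 xor n3 = (((y /\ x) xor y) /\ (y \/ ((y /\ x) xor y))) xor (y \/ ((y /\ x) xor y))
n6 = ~n5 = ~((((y /\ x) xor y) /\ (y \/ ((y /\ x) xor y))) xor (y \/ ((y /\ x) xor y)))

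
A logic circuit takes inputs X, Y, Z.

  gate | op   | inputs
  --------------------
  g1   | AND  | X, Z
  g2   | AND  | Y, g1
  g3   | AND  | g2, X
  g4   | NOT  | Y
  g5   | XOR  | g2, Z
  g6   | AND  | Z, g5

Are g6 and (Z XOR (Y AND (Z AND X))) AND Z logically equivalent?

g1 = X AND Z
g2 = Y AND g1 = Y AND (X AND Z)
g5 = g2 XOR Z = (Y AND (X AND Z)) XOR Z
g6 = Z AND g5 = Z AND ((Y AND (X AND Z)) XOR Z)
At X=0, Y=0, Z=0: circuit gives 0, formula gives 0.
At X=0, Y=0, Z=1: circuit gives 1, formula gives 1.
Agrees on all 8 inputs.

Yes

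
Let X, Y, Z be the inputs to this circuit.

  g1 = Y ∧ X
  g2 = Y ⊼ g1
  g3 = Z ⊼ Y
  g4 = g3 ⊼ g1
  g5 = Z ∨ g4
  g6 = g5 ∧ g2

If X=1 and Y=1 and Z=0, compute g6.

0

g1 = 1 ∧ 1 = 1
g2 = 1 ⊼ 1 = 0
g3 = 0 ⊼ 1 = 1
g4 = 1 ⊼ 1 = 0
g5 = 0 ∨ 0 = 0
g6 = 0 ∧ 0 = 0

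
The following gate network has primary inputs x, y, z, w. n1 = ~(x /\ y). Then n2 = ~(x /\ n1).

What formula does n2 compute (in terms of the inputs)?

~(x /\ (~(x /\ y)))

n1 = ~(x /\ y)
n2 = ~(x /\ n1) = ~(x /\ (~(x /\ y)))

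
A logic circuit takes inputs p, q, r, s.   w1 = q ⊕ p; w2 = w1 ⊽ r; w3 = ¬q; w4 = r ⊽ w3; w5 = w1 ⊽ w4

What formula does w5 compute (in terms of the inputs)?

(q ⊕ p) ⊽ (r ⊽ ¬q)

w1 = q ⊕ p
w3 = ¬q
w4 = r ⊽ w3 = r ⊽ ¬q
w5 = w1 ⊽ w4 = (q ⊕ p) ⊽ (r ⊽ ¬q)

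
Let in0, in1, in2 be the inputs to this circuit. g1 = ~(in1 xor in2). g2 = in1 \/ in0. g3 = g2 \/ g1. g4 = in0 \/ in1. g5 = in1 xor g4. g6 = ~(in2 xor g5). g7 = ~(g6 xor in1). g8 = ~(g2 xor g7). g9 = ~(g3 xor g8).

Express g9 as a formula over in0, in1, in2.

g1 = ~(in1 xor in2)
g2 = in1 \/ in0
g3 = g2 \/ g1 = (in1 \/ in0) \/ (~(in1 xor in2))
g4 = in0 \/ in1
g5 = in1 xor g4 = in1 xor (in0 \/ in1)
g6 = ~(in2 xor g5) = ~(in2 xor (in1 xor (in0 \/ in1)))
g7 = ~(g6 xor in1) = ~((~(in2 xor (in1 xor (in0 \/ in1)))) xor in1)
g8 = ~(g2 xor g7) = ~((in1 \/ in0) xor (~((~(in2 xor (in1 xor (in0 \/ in1)))) xor in1)))
g9 = ~(g3 xor g8) = ~(((in1 \/ in0) \/ (~(in1 xor in2))) xor (~((in1 \/ in0) xor (~((~(in2 xor (in1 xor (in0 \/ in1)))) xor in1)))))

~(((in1 \/ in0) \/ (~(in1 xor in2))) xor (~((in1 \/ in0) xor (~((~(in2 xor (in1 xor (in0 \/ in1)))) xor in1)))))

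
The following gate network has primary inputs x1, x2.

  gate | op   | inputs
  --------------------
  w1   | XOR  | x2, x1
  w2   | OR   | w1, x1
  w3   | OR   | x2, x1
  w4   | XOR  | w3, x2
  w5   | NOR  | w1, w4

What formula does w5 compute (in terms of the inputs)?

(x2 XOR x1) NOR ((x2 OR x1) XOR x2)

w1 = x2 XOR x1
w3 = x2 OR x1
w4 = w3 XOR x2 = (x2 OR x1) XOR x2
w5 = w1 NOR w4 = (x2 XOR x1) NOR ((x2 OR x1) XOR x2)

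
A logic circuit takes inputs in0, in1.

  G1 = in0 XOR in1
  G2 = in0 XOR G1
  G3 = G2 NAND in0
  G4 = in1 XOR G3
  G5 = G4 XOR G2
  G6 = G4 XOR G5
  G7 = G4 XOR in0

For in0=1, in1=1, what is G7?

G1 = 1 XOR 1 = 0
G2 = 1 XOR 0 = 1
G3 = 1 NAND 1 = 0
G4 = 1 XOR 0 = 1
G7 = 1 XOR 1 = 0

0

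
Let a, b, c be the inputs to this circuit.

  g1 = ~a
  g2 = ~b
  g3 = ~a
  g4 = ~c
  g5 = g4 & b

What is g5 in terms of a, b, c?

~c & b

g4 = ~c
g5 = g4 & b = ~c & b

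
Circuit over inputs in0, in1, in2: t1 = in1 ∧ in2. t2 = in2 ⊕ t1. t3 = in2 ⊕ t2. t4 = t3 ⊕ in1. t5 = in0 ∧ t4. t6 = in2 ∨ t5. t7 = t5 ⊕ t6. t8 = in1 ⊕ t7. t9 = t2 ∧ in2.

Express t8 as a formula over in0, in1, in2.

in1 ⊕ ((in0 ∧ ((in2 ⊕ (in2 ⊕ (in1 ∧ in2))) ⊕ in1)) ⊕ (in2 ∨ (in0 ∧ ((in2 ⊕ (in2 ⊕ (in1 ∧ in2))) ⊕ in1))))

t1 = in1 ∧ in2
t2 = in2 ⊕ t1 = in2 ⊕ (in1 ∧ in2)
t3 = in2 ⊕ t2 = in2 ⊕ (in2 ⊕ (in1 ∧ in2))
t4 = t3 ⊕ in1 = (in2 ⊕ (in2 ⊕ (in1 ∧ in2))) ⊕ in1
t5 = in0 ∧ t4 = in0 ∧ ((in2 ⊕ (in2 ⊕ (in1 ∧ in2))) ⊕ in1)
t6 = in2 ∨ t5 = in2 ∨ (in0 ∧ ((in2 ⊕ (in2 ⊕ (in1 ∧ in2))) ⊕ in1))
t7 = t5 ⊕ t6 = (in0 ∧ ((in2 ⊕ (in2 ⊕ (in1 ∧ in2))) ⊕ in1)) ⊕ (in2 ∨ (in0 ∧ ((in2 ⊕ (in2 ⊕ (in1 ∧ in2))) ⊕ in1)))
t8 = in1 ⊕ t7 = in1 ⊕ ((in0 ∧ ((in2 ⊕ (in2 ⊕ (in1 ∧ in2))) ⊕ in1)) ⊕ (in2 ∨ (in0 ∧ ((in2 ⊕ (in2 ⊕ (in1 ∧ in2))) ⊕ in1))))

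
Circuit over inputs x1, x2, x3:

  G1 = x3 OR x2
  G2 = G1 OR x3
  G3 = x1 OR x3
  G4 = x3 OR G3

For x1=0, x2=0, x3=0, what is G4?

G3 = 0 OR 0 = 0
G4 = 0 OR 0 = 0

0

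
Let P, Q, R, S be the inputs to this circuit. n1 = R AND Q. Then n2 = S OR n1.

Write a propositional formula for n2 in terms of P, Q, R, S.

S OR (R AND Q)

n1 = R AND Q
n2 = S OR n1 = S OR (R AND Q)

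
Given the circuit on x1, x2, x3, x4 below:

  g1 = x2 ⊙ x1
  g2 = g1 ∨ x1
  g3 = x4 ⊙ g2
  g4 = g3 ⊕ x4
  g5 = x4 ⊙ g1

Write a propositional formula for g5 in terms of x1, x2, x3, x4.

g1 = x2 ⊙ x1
g5 = x4 ⊙ g1 = x4 ⊙ (x2 ⊙ x1)

x4 ⊙ (x2 ⊙ x1)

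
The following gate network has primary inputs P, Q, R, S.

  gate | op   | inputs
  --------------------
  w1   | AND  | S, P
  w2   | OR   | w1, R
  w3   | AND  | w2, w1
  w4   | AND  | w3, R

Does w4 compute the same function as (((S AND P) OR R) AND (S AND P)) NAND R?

w1 = S AND P
w2 = w1 OR R = (S AND P) OR R
w3 = w2 AND w1 = ((S AND P) OR R) AND (S AND P)
w4 = w3 AND R = (((S AND P) OR R) AND (S AND P)) AND R
At P=0, Q=0, R=0, S=0: circuit gives 0, formula gives 1.

No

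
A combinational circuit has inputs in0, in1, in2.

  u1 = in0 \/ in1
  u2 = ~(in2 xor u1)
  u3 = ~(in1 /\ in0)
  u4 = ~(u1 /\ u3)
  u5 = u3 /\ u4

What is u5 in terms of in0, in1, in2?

(~(in1 /\ in0)) /\ (~((in0 \/ in1) /\ (~(in1 /\ in0))))

u1 = in0 \/ in1
u3 = ~(in1 /\ in0)
u4 = ~(u1 /\ u3) = ~((in0 \/ in1) /\ (~(in1 /\ in0)))
u5 = u3 /\ u4 = (~(in1 /\ in0)) /\ (~((in0 \/ in1) /\ (~(in1 /\ in0))))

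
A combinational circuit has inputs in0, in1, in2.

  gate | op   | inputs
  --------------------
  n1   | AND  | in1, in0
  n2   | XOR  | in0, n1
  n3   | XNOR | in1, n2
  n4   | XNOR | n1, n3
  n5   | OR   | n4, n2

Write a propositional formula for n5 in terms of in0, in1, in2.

n1 = in1 AND in0
n2 = in0 XOR n1 = in0 XOR (in1 AND in0)
n3 = in1 XNOR n2 = in1 XNOR (in0 XOR (in1 AND in0))
n4 = n1 XNOR n3 = (in1 AND in0) XNOR (in1 XNOR (in0 XOR (in1 AND in0)))
n5 = n4 OR n2 = ((in1 AND in0) XNOR (in1 XNOR (in0 XOR (in1 AND in0)))) OR (in0 XOR (in1 AND in0))

((in1 AND in0) XNOR (in1 XNOR (in0 XOR (in1 AND in0)))) OR (in0 XOR (in1 AND in0))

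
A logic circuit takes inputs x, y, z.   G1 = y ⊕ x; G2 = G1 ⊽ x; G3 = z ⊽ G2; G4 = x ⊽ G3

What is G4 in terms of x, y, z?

G1 = y ⊕ x
G2 = G1 ⊽ x = (y ⊕ x) ⊽ x
G3 = z ⊽ G2 = z ⊽ ((y ⊕ x) ⊽ x)
G4 = x ⊽ G3 = x ⊽ (z ⊽ ((y ⊕ x) ⊽ x))

x ⊽ (z ⊽ ((y ⊕ x) ⊽ x))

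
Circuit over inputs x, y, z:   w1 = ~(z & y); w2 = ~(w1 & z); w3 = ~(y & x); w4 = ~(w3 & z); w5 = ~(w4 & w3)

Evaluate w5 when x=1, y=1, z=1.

w3 = ~(1 & 1) = 0
w4 = ~(0 & 1) = 1
w5 = ~(1 & 0) = 1

1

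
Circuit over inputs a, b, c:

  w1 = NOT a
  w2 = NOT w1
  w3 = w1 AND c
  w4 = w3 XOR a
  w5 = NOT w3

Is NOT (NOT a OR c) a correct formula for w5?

No

w1 = NOT a
w3 = w1 AND c = NOT a AND c
w5 = NOT w3 = NOT (NOT a AND c)
At a=0, b=0, c=0: circuit gives 1, formula gives 0.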